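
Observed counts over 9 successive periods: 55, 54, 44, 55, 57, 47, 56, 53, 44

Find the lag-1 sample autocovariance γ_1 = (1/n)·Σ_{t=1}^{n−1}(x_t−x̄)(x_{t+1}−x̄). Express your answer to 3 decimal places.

Mean x̄ = (55 + 54 + 44 + 55 + 57 + 47 + 56 + 53 + 44)/9 = 51.6667
Σ_{t=1}^{8}(x_t−x̄)(x_{t+1}−x̄) = -67.4444
γ_1 = -67.4444 / 9 = -7.494

-7.494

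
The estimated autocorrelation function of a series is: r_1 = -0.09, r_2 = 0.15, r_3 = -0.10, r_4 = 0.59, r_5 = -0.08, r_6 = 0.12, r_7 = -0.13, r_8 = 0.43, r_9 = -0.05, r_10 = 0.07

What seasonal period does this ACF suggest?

The largest autocorrelation is r_4 = 0.59, with a weaker echo at lag 8 (0.43); the remaining lags stay at or below 0.15.
The dominant spike at lag 4 indicates a seasonal period of 4.

4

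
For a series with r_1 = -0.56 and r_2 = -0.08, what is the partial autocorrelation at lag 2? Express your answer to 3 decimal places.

-0.573

φ_{22} = (r_2 − r_1²) / (1 − r_1²)
r_1² = (-0.56)² = 0.3136
Numerator = -0.08 − 0.3136 = -0.3936; denominator = 1 − 0.3136 = 0.6864
φ_{22} = -0.3936 / 0.6864 = -0.573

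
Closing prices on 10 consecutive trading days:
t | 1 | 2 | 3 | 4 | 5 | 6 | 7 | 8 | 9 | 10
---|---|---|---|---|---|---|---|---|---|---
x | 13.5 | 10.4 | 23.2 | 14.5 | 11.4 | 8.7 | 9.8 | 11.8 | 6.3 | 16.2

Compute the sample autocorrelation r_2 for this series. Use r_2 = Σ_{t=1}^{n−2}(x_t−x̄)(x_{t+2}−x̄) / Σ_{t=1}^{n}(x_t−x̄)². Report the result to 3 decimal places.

Mean x̄ = (13.5 + 10.4 + 23.2 + 14.5 + 11.4 + 8.7 + 9.8 + 11.8 + 6.3 + 16.2)/10 = 12.5800
Numerator Σ_{t=1}^{8}(x_t−x̄)(x_{t+2}−x̄) = 6.5452
Denominator Σ(x_t−x̄)² = 199.3960
r_2 = 6.5452 / 199.3960 = 0.033

0.033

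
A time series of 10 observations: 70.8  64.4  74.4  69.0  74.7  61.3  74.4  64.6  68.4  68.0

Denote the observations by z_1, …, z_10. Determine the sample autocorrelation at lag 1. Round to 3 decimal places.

-0.713

Mean z̄ = (70.8 + 64.4 + 74.4 + 69.0 + 74.7 + 61.3 + 74.4 + 64.6 + 68.4 + 68.0)/10 = 69.0000
Numerator Σ_{t=1}^{9}(z_t−z̄)(z_{t+1}−z̄) = -139.1100
Denominator Σ(z_t−z̄)² = 195.2200
r_1 = -139.1100 / 195.2200 = -0.713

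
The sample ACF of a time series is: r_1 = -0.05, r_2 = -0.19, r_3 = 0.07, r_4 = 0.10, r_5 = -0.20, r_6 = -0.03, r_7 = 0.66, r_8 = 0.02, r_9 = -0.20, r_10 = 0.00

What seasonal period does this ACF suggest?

The largest autocorrelation is r_7 = 0.66; the remaining lags stay at or below 0.10.
The dominant spike at lag 7 indicates a seasonal period of 7.

7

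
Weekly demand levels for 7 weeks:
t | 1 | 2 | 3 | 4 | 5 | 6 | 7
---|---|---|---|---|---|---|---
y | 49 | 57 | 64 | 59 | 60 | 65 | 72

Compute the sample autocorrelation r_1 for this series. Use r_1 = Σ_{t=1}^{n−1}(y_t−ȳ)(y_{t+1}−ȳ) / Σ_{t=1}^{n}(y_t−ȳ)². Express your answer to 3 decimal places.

0.232

Mean ȳ = (49 + 57 + 64 + 59 + 60 + 65 + 72)/7 = 60.8571
Deviations from mean: -11.8571, -3.8571, 3.1429, -1.8571, -0.8571, 4.1429, 11.1429
Σ(y_t−ȳ)(y_{t+1}−ȳ) = (45.7347) + (-12.1224) + (-5.8367) + (1.5918) + (-3.5510) + (46.1633) = 71.9796
Denominator Σ(y_t−ȳ)² = 310.8571
r_1 = 71.9796 / 310.8571 = 0.232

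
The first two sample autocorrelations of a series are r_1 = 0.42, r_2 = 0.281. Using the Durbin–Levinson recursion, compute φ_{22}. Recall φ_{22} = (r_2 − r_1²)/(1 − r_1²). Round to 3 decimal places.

0.127

φ_{22} = (r_2 − r_1²) / (1 − r_1²)
r_1² = (0.42)² = 0.1764
Numerator = 0.281 − 0.1764 = 0.1046; denominator = 1 − 0.1764 = 0.8236
φ_{22} = 0.1046 / 0.8236 = 0.127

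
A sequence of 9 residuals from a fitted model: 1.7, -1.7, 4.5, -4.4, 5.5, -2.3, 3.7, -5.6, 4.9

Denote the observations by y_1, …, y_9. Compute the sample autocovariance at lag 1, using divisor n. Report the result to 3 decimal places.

-13.793

Mean ȳ = (1.7 − 1.7 + 4.5 − 4.4 + 5.5 − 2.3 + 3.7 − 5.6 + 4.9)/9 = 0.7000
Σ_{t=1}^{8}(y_t−ȳ)(y_{t+1}−ȳ) = -124.1400
γ_1 = -124.1400 / 9 = -13.793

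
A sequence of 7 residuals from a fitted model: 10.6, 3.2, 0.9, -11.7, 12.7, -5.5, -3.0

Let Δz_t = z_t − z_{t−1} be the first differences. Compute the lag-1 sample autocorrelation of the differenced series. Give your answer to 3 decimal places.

-0.692

First differences Δz: -7.4, -2.3, -12.6, 24.4, -18.2, 2.5
Mean of differences = -2.2667
Numerator Σ(Δz_t−Δz̄)(Δz_{t+1}−Δz̄) = -775.8778
Denominator Σ(Δz_t−Δz̄)² = 1120.8333
r_1(Δz) = -775.8778 / 1120.8333 = -0.692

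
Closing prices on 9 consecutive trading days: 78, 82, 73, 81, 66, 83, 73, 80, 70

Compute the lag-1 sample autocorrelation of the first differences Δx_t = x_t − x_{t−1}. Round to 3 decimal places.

First differences Δx: 4, -9, 8, -15, 17, -10, 7, -10
Mean of differences = -1.0000
Numerator Σ(Δx_t−Δx̄)(Δx_{t+1}−Δx̄) = -796.0000
Denominator Σ(Δx_t−Δx̄)² = 916.0000
r_1(Δx) = -796.0000 / 916.0000 = -0.869

-0.869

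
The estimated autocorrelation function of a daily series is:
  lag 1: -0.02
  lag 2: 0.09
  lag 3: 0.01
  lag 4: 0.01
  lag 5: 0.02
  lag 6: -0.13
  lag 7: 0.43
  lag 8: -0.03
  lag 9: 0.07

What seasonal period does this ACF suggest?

7

The largest autocorrelation is r_7 = 0.43; the remaining lags stay at or below 0.09.
The dominant spike at lag 7 indicates a seasonal period of 7.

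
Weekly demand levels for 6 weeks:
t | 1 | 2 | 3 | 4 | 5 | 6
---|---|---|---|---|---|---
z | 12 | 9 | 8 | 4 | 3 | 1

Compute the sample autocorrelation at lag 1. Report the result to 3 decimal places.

Mean z̄ = (12 + 9 + 8 + 4 + 3 + 1)/6 = 6.1667
Σ(z_t−z̄)(z_{t+1}−z̄) = (16.5278) + (5.1944) + (-3.9722) + (6.8611) + (16.3611) = 40.9722
Denominator Σ(z_t−z̄)² = 86.8333
r_1 = 40.9722 / 86.8333 = 0.472

0.472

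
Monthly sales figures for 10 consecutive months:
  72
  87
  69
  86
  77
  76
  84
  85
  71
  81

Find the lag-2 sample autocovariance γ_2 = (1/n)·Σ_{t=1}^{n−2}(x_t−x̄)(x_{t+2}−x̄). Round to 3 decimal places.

Mean x̄ = (72 + 87 + 69 + 86 + 77 + 76 + 84 + 85 + 71 + 81)/10 = 78.8000
Σ_{t=1}^{8}(x_t−x̄)(x_{t+2}−x̄) = 69.5200
γ_2 = 69.5200 / 10 = 6.952

6.952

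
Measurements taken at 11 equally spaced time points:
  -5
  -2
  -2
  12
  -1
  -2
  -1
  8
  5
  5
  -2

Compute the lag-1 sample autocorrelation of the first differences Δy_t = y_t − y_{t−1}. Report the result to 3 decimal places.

-0.370

First differences Δy: 3, 0, 14, -13, -1, 1, 9, -3, 0, -7
Mean of differences = 0.3000
Numerator Σ(Δy_t−Δȳ)(Δy_{t+1}−Δȳ) = -190.1900
Denominator Σ(Δy_t−Δȳ)² = 514.1000
r_1(Δy) = -190.1900 / 514.1000 = -0.370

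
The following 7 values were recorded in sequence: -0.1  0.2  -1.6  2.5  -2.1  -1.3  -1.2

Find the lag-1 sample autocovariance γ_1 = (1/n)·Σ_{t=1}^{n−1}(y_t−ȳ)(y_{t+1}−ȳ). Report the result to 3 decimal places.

-0.964

Mean ȳ = (-0.1 + 0.2 − 1.6 + 2.5 − 2.1 − 1.3 − 1.2)/7 = -0.5143
Σ_{t=1}^{6}(y_t−ȳ)(y_{t+1}−ȳ) = -6.7473
γ_1 = -6.7473 / 7 = -0.964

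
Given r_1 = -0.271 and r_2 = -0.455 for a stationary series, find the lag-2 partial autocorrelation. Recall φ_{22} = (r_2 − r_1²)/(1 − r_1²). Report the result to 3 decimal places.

φ_{22} = (r_2 − r_1²) / (1 − r_1²)
r_1² = (-0.271)² = 0.073441
Numerator = -0.455 − 0.0734 = -0.5284; denominator = 1 − 0.0734 = 0.9266
φ_{22} = -0.5284 / 0.9266 = -0.570

-0.570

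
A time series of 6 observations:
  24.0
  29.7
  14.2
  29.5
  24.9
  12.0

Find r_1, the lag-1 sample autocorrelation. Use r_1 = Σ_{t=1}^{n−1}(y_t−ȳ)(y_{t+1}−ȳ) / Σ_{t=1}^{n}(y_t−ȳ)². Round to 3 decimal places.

-0.398

Mean ȳ = (24.0 + 29.7 + 14.2 + 29.5 + 24.9 + 12.0)/6 = 22.3833
Deviations from mean: 1.6167, 7.3167, -8.1833, 7.1167, 2.5167, -10.3833
Σ(y_t−ȳ)(y_{t+1}−ȳ) = (11.8286) + (-59.8747) + (-58.2381) + (17.9103) + (-26.1314) = -114.5053
Denominator Σ(y_t−ȳ)² = 287.9083
r_1 = -114.5053 / 287.9083 = -0.398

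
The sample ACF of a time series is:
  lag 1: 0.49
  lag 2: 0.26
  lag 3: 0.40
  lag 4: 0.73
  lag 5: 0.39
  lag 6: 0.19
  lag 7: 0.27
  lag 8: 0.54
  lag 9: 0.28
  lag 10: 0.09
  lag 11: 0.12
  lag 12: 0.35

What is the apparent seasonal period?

4

The largest autocorrelation is r_4 = 0.73, with a weaker echo at lag 8 (0.54); the remaining lags stay at or below 0.49. The elevated value at lag 1 (0.49), dropping to 0.26 at lag 2, reflects decaying short-term dependence rather than seasonality.
The dominant spike at lag 4 indicates a seasonal period of 4.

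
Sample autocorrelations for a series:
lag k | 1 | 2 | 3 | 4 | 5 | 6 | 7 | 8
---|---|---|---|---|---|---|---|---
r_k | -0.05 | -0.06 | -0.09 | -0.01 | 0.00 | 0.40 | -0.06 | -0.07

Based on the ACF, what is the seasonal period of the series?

6

The largest autocorrelation is r_6 = 0.40; the remaining lags stay at or below 0.00.
The dominant spike at lag 6 indicates a seasonal period of 6.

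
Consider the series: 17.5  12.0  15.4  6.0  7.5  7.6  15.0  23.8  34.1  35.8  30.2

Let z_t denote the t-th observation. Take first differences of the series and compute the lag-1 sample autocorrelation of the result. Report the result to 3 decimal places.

First differences Δz: -5.5, 3.4, -9.4, 1.5, 0.1, 7.4, 8.8, 10.3, 1.7, -5.6
Mean of differences = 1.2700
Numerator Σ(Δz_t−Δz̄)(Δz_{t+1}−Δz̄) = 68.0411
Denominator Σ(Δz_t−Δz̄)² = 388.8410
r_1(Δz) = 68.0411 / 388.8410 = 0.175

0.175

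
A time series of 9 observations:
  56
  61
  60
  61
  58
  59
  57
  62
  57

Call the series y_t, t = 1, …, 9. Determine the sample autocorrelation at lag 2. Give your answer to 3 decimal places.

Mean ȳ = (56 + 61 + 60 + 61 + 58 + 59 + 57 + 62 + 57)/9 = 59.0000
Σ(y_t−ȳ)(y_{t+2}−ȳ) = (-3.0000) + (4.0000) + (-1.0000) + (0.0000) + (2.0000) + (0.0000) + (4.0000) = 6.0000
Denominator Σ(y_t−ȳ)² = 36.0000
r_2 = 6.0000 / 36.0000 = 0.167

0.167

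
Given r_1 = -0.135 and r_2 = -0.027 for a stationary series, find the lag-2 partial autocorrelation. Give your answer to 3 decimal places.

-0.046

φ_{22} = (r_2 − r_1²) / (1 − r_1²)
r_1² = (-0.135)² = 0.018225
Numerator = -0.027 − 0.0182 = -0.0452; denominator = 1 − 0.0182 = 0.9818
φ_{22} = -0.0452 / 0.9818 = -0.046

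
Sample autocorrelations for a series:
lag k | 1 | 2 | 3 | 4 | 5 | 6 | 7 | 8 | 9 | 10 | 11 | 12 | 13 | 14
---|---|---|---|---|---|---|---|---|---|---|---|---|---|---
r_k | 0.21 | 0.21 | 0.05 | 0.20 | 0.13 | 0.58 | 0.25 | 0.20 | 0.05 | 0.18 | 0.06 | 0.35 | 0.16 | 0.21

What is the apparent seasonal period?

The largest autocorrelation is r_6 = 0.58, with a weaker echo at lag 12 (0.35); the remaining lags stay at or below 0.25.
The dominant spike at lag 6 indicates a seasonal period of 6.

6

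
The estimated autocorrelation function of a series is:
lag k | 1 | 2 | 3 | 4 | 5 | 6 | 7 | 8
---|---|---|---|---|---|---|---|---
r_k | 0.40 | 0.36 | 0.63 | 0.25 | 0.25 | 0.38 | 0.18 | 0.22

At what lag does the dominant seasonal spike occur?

3

The largest autocorrelation is r_3 = 0.63; the remaining lags stay at or below 0.40. The elevated value at lag 1 (0.40), dropping to 0.36 at lag 2, reflects decaying short-term dependence rather than seasonality.
The dominant spike at lag 3 indicates a seasonal period of 3.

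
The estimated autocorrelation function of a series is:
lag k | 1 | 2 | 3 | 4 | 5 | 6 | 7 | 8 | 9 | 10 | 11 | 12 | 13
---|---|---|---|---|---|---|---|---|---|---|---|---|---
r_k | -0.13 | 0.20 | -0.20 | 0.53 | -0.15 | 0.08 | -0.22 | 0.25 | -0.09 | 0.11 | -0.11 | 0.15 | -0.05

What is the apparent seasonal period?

4

The largest autocorrelation is r_4 = 0.53, with a weaker echo at lag 8 (0.25); the remaining lags stay at or below 0.20.
The dominant spike at lag 4 indicates a seasonal period of 4.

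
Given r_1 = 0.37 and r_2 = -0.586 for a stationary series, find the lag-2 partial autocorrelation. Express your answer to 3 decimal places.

φ_{22} = (r_2 − r_1²) / (1 − r_1²)
r_1² = (0.37)² = 0.1369
Numerator = -0.586 − 0.1369 = -0.7229; denominator = 1 − 0.1369 = 0.8631
φ_{22} = -0.7229 / 0.8631 = -0.838

-0.838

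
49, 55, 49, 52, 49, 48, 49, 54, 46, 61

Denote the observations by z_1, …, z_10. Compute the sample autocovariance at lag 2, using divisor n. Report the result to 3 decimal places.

4.492

Mean z̄ = (49 + 55 + 49 + 52 + 49 + 48 + 49 + 54 + 46 + 61)/10 = 51.2000
Σ_{t=1}^{8}(z_t−z̄)(z_{t+2}−z̄) = 44.9200
γ_2 = 44.9200 / 10 = 4.492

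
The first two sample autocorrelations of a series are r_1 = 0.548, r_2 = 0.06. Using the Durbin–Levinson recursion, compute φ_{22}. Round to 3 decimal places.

φ_{22} = (r_2 − r_1²) / (1 − r_1²)
r_1² = (0.548)² = 0.300304
Numerator = 0.06 − 0.3003 = -0.2403; denominator = 1 − 0.3003 = 0.6997
φ_{22} = -0.2403 / 0.6997 = -0.343

-0.343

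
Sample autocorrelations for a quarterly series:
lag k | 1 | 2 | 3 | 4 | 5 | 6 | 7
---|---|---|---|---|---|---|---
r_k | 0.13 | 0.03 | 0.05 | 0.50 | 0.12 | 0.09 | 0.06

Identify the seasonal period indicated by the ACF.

4

The largest autocorrelation is r_4 = 0.50; the remaining lags stay at or below 0.13.
The dominant spike at lag 4 indicates a seasonal period of 4.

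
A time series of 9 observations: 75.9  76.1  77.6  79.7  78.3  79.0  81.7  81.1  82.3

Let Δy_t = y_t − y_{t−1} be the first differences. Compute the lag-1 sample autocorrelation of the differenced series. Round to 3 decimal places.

-0.424

First differences Δy: 0.2, 1.5, 2.1, -1.4, 0.7, 2.7, -0.6, 1.2
Mean of differences = 0.8000
Numerator Σ(Δy_t−Δȳ)(Δy_{t+1}−Δȳ) = -5.5600
Denominator Σ(Δy_t−Δȳ)² = 13.1200
r_1(Δy) = -5.5600 / 13.1200 = -0.424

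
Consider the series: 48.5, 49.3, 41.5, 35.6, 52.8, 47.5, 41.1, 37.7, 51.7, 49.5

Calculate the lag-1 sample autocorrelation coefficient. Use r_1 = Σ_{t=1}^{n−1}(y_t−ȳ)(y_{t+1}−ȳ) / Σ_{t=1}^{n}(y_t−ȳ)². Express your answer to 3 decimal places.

-0.060

Mean ȳ = (48.5 + 49.3 + 41.5 + 35.6 + 52.8 + 47.5 + 41.1 + 37.7 + 51.7 + 49.5)/10 = 45.5200
Numerator Σ_{t=1}^{9}(y_t−ȳ)(y_{t+1}−ȳ) = -19.7744
Denominator Σ(y_t−ȳ)² = 329.3760
r_1 = -19.7744 / 329.3760 = -0.060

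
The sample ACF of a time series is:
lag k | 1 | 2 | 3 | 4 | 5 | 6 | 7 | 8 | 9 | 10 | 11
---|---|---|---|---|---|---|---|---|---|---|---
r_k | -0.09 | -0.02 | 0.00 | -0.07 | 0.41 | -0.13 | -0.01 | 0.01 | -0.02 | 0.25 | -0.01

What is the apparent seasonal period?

5

The largest autocorrelation is r_5 = 0.41, with a weaker echo at lag 10 (0.25); the remaining lags stay at or below 0.01.
The dominant spike at lag 5 indicates a seasonal period of 5.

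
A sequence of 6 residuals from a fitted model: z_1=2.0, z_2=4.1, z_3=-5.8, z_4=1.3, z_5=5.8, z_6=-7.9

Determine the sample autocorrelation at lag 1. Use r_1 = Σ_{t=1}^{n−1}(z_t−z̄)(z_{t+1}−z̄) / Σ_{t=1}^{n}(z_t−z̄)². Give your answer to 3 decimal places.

-0.401

Mean z̄ = (2.0 + 4.1 − 5.8 + 1.3 + 5.8 − 7.9)/6 = -0.0833
Deviations from mean: 2.0833, 4.1833, -5.7167, 1.3833, 5.8833, -7.8167
Σ(z_t−z̄)(z_{t+1}−z̄) = (8.7153) + (-23.9147) + (-7.9081) + (8.1386) + (-45.9881) = -60.9569
Denominator Σ(z_t−z̄)² = 152.1483
r_1 = -60.9569 / 152.1483 = -0.401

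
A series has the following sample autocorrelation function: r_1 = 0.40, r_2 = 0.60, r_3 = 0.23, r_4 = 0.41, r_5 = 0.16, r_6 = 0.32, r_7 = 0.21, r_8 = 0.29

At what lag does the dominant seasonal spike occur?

2

The largest autocorrelation is r_2 = 0.60, with a weaker echo at lag 4 (0.41); the remaining lags stay at or below 0.40.
The dominant spike at lag 2 indicates a seasonal period of 2.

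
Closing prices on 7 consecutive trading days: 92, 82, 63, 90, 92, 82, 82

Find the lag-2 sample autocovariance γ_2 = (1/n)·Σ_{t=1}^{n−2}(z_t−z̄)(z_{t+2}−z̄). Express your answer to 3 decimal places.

Mean z̄ = (92 + 82 + 63 + 90 + 92 + 82 + 82)/7 = 83.2857
Deviations: 8.7143, -1.2857, -20.2857, 6.7143, 8.7143, -1.2857, -1.2857
Σ_{t=1}^{5}(z_t−z̄)(z_{t+2}−z̄) = -382.0204
γ_2 = -382.0204 / 7 = -54.574

-54.574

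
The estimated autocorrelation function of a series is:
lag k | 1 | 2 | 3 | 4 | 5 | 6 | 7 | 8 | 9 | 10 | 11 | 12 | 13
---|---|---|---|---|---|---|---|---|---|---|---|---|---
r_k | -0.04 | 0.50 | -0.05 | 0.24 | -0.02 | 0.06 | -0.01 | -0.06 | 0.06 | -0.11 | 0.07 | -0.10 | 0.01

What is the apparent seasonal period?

The largest autocorrelation is r_2 = 0.50, with a weaker echo at lag 4 (0.24); the remaining lags stay at or below 0.07.
The dominant spike at lag 2 indicates a seasonal period of 2.

2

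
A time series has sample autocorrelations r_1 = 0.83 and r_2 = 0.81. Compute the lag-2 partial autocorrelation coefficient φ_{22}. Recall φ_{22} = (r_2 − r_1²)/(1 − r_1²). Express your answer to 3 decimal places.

0.389

φ_{22} = (r_2 − r_1²) / (1 − r_1²)
r_1² = (0.83)² = 0.6889
Numerator = 0.81 − 0.6889 = 0.1211; denominator = 1 − 0.6889 = 0.3111
φ_{22} = 0.1211 / 0.3111 = 0.389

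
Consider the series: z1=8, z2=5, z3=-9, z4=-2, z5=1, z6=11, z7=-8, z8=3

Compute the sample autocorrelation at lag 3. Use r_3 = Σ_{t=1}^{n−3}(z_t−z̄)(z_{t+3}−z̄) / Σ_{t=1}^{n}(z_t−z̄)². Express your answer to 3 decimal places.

-0.261

Mean z̄ = (8 + 5 − 9 − 2 + 1 + 11 − 8 + 3)/8 = 1.1250
Numerator Σ_{t=1}^{5}(z_t−z̄)(z_{t+3}−z̄) = -93.6719
Denominator Σ(z_t−z̄)² = 358.8750
r_3 = -93.6719 / 358.8750 = -0.261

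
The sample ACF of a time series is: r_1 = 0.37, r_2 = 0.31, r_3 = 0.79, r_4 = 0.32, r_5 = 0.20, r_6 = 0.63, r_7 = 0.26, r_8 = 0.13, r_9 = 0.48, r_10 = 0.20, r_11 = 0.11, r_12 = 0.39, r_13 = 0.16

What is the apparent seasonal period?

3

The largest autocorrelation is r_3 = 0.79, with weaker echoes at lags 6 (0.63), 9 (0.48) and 12 (0.39); the remaining lags stay at or below 0.37. The elevated value at lag 1 (0.37), dropping to 0.31 at lag 2, reflects decaying short-term dependence rather than seasonality.
The dominant spike at lag 3 indicates a seasonal period of 3.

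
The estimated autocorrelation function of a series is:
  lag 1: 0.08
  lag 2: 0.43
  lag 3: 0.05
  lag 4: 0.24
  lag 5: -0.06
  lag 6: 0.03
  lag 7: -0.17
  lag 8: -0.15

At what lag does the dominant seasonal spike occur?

The largest autocorrelation is r_2 = 0.43, with a weaker echo at lag 4 (0.24); the remaining lags stay at or below 0.08.
The dominant spike at lag 2 indicates a seasonal period of 2.

2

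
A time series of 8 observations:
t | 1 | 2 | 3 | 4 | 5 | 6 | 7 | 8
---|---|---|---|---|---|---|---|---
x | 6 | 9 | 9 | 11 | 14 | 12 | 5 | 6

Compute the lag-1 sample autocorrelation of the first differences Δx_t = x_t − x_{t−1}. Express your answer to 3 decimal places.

0.092

First differences Δx: 3, 0, 2, 3, -2, -7, 1
Mean of differences = 0.0000
Numerator Σ(Δx_t−Δx̄)(Δx_{t+1}−Δx̄) = 7.0000
Denominator Σ(Δx_t−Δx̄)² = 76.0000
r_1(Δx) = 7.0000 / 76.0000 = 0.092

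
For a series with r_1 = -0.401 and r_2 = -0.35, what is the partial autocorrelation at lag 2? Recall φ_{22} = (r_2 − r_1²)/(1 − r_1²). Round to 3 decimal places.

φ_{22} = (r_2 − r_1²) / (1 − r_1²)
r_1² = (-0.401)² = 0.160801
Numerator = -0.35 − 0.1608 = -0.5108; denominator = 1 − 0.1608 = 0.8392
φ_{22} = -0.5108 / 0.8392 = -0.609

-0.609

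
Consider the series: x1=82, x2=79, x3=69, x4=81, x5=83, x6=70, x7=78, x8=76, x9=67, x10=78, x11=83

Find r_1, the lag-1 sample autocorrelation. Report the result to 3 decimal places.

Mean x̄ = (82 + 79 + 69 + 81 + 83 + 70 + 78 + 76 + 67 + 78 + 83)/11 = 76.9091
Numerator Σ_{t=1}^{10}(x_t−x̄)(x_{t+1}−x̄) = -59.0992
Denominator Σ(x_t−x̄)² = 332.9091
r_1 = -59.0992 / 332.9091 = -0.178

-0.178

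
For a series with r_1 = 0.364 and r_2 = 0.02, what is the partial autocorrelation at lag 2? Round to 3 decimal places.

-0.130

φ_{22} = (r_2 − r_1²) / (1 − r_1²)
r_1² = (0.364)² = 0.132496
Numerator = 0.02 − 0.1325 = -0.1125; denominator = 1 − 0.1325 = 0.8675
φ_{22} = -0.1125 / 0.8675 = -0.130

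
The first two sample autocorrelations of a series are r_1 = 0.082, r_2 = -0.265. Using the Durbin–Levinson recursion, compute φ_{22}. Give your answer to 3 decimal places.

φ_{22} = (r_2 − r_1²) / (1 − r_1²)
r_1² = (0.082)² = 0.006724
Numerator = -0.265 − 0.0067 = -0.2717; denominator = 1 − 0.0067 = 0.9933
φ_{22} = -0.2717 / 0.9933 = -0.274

-0.274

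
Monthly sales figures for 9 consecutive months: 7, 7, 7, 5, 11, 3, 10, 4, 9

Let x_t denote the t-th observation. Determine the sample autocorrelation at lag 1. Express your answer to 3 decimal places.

-0.879

Mean x̄ = (7 + 7 + 7 + 5 + 11 + 3 + 10 + 4 + 9)/9 = 7.0000
Numerator Σ_{t=1}^{8}(x_t−x̄)(x_{t+1}−x̄) = -51.0000
Denominator Σ(x_t−x̄)² = 58.0000
r_1 = -51.0000 / 58.0000 = -0.879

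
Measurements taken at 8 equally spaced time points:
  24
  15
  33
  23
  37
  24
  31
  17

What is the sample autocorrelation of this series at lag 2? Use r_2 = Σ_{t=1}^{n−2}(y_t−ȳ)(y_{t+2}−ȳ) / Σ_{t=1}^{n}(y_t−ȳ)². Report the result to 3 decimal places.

0.439

Mean ȳ = (24 + 15 + 33 + 23 + 37 + 24 + 31 + 17)/8 = 25.5000
Numerator Σ_{t=1}^{6}(y_t−ȳ)(y_{t+2}−ȳ) = 181.0000
Denominator Σ(y_t−ȳ)² = 412.0000
r_2 = 181.0000 / 412.0000 = 0.439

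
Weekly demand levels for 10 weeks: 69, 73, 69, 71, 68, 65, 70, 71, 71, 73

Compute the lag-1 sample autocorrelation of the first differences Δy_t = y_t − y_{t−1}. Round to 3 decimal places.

First differences Δy: 4, -4, 2, -3, -3, 5, 1, 0, 2
Mean of differences = 0.4444
Numerator Σ(Δy_t−Δȳ)(Δy_{t+1}−Δȳ) = -30.3086
Denominator Σ(Δy_t−Δȳ)² = 82.2222
r_1(Δy) = -30.3086 / 82.2222 = -0.369

-0.369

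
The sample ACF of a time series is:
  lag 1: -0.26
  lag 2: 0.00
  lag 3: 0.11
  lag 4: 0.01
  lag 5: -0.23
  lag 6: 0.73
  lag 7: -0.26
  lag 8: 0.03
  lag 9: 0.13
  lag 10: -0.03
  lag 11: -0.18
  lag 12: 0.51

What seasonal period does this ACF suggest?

6

The largest autocorrelation is r_6 = 0.73, with a weaker echo at lag 12 (0.51); the remaining lags stay at or below 0.13.
The dominant spike at lag 6 indicates a seasonal period of 6.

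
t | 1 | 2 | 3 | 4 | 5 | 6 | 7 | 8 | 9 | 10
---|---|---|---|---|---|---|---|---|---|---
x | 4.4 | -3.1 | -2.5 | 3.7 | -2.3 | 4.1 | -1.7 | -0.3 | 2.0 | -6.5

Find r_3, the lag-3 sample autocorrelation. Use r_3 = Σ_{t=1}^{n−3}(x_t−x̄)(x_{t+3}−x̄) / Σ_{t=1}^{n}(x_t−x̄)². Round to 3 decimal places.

0.230

Mean x̄ = (4.4 − 3.1 − 2.5 + 3.7 − 2.3 + 4.1 − 1.7 − 0.3 + 2.0 − 6.5)/10 = -0.2200
Numerator Σ_{t=1}^{7}(x_t−x̄)(x_{t+3}−x̄) = 27.5008
Denominator Σ(x_t−x̄)² = 119.7560
r_3 = 27.5008 / 119.7560 = 0.230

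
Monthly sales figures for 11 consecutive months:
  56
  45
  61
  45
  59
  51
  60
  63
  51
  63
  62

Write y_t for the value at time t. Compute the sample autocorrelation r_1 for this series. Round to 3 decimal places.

-0.374

Mean ȳ = (56 + 45 + 61 + 45 + 59 + 51 + 60 + 63 + 51 + 63 + 62)/11 = 56.0000
Numerator Σ_{t=1}^{10}(y_t−ȳ)(y_{t+1}−ȳ) = -178.0000
Denominator Σ(y_t−ȳ)² = 476.0000
r_1 = -178.0000 / 476.0000 = -0.374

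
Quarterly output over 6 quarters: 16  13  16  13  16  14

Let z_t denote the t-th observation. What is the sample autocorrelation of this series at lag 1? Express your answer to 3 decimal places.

Mean z̄ = (16 + 13 + 16 + 13 + 16 + 14)/6 = 14.6667
Deviations from mean: 1.3333, -1.6667, 1.3333, -1.6667, 1.3333, -0.6667
Σ(z_t−z̄)(z_{t+1}−z̄) = (-2.2222) + (-2.2222) + (-2.2222) + (-2.2222) + (-0.8889) = -9.7778
Denominator Σ(z_t−z̄)² = 11.3333
r_1 = -9.7778 / 11.3333 = -0.863

-0.863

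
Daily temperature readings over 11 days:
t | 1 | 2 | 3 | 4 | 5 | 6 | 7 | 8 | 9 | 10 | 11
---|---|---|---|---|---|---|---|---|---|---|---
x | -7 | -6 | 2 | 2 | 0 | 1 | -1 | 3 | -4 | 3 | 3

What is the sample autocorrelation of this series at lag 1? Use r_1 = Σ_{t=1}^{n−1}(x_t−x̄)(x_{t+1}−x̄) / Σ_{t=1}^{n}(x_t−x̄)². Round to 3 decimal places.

0.109

Mean x̄ = (-7 − 6 + 2 + 2 + 0 + 1 − 1 + 3 − 4 + 3 + 3)/11 = -0.3636
Numerator Σ_{t=1}^{10}(x_t−x̄)(x_{t+1}−x̄) = 14.8678
Denominator Σ(x_t−x̄)² = 136.5455
r_1 = 14.8678 / 136.5455 = 0.109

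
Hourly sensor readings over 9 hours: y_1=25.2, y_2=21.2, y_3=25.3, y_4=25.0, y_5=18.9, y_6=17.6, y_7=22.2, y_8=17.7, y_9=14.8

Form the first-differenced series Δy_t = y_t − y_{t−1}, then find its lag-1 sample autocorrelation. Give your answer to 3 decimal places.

First differences Δy: -4.0, 4.1, -0.3, -6.1, -1.3, 4.6, -4.5, -2.9
Mean of differences = -1.3000
Numerator Σ(Δy_t−Δȳ)(Δy_{t+1}−Δȳ) = -27.7400
Denominator Σ(Δy_t−Δȳ)² = 108.1000
r_1(Δy) = -27.7400 / 108.1000 = -0.257

-0.257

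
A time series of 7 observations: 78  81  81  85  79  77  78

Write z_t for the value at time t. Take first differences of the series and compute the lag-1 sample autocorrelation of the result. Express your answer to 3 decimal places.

-0.212

First differences Δz: 3, 0, 4, -6, -2, 1
Mean of differences = 0.0000
Numerator Σ(Δz_t−Δz̄)(Δz_{t+1}−Δz̄) = -14.0000
Denominator Σ(Δz_t−Δz̄)² = 66.0000
r_1(Δz) = -14.0000 / 66.0000 = -0.212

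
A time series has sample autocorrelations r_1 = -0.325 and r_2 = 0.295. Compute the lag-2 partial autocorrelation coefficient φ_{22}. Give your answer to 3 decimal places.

0.212

φ_{22} = (r_2 − r_1²) / (1 − r_1²)
r_1² = (-0.325)² = 0.105625
Numerator = 0.295 − 0.1056 = 0.1894; denominator = 1 − 0.1056 = 0.8944
φ_{22} = 0.1894 / 0.8944 = 0.212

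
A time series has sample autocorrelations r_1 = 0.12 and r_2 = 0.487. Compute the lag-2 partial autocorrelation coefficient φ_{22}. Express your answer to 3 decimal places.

φ_{22} = (r_2 − r_1²) / (1 − r_1²)
r_1² = (0.12)² = 0.0144
Numerator = 0.487 − 0.0144 = 0.4726; denominator = 1 − 0.0144 = 0.9856
φ_{22} = 0.4726 / 0.9856 = 0.480

0.480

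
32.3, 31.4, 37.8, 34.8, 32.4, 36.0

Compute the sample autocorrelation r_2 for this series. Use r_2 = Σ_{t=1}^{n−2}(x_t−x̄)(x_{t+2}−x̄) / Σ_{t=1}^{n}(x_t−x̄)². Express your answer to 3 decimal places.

-0.435

Mean x̄ = (32.3 + 31.4 + 37.8 + 34.8 + 32.4 + 36.0)/6 = 34.1167
Deviations from mean: -1.8167, -2.7167, 3.6833, 0.6833, -1.7167, 1.8833
Numerator Σ_{t=1}^{4}(x_t−x̄)(x_{t+2}−x̄) = -13.5839
Denominator Σ(x_t−x̄)² = 31.2083
r_2 = -13.5839 / 31.2083 = -0.435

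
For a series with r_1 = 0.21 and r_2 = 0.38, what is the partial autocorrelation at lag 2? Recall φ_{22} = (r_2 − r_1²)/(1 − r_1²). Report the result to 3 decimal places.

0.351

φ_{22} = (r_2 − r_1²) / (1 − r_1²)
r_1² = (0.21)² = 0.0441
Numerator = 0.38 − 0.0441 = 0.3359; denominator = 1 − 0.0441 = 0.9559
φ_{22} = 0.3359 / 0.9559 = 0.351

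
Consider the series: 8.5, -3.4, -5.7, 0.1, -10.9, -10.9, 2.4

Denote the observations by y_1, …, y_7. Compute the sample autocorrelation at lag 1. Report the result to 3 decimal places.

Mean ȳ = (8.5 − 3.4 − 5.7 + 0.1 − 10.9 − 10.9 + 2.4)/7 = -2.8429
Deviations from mean: 11.3429, -0.5571, -2.8571, 2.9429, -8.0571, -8.0571, 5.2429
Numerator Σ_{t=1}^{6}(y_t−ȳ)(y_{t+1}−ȳ) = -14.1718
Denominator Σ(y_t−ȳ)² = 303.1171
r_1 = -14.1718 / 303.1171 = -0.047

-0.047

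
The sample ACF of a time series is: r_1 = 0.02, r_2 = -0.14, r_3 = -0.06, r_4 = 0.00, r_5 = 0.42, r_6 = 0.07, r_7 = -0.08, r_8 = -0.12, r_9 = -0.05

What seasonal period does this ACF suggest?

The largest autocorrelation is r_5 = 0.42; the remaining lags stay at or below 0.07.
The dominant spike at lag 5 indicates a seasonal period of 5.

5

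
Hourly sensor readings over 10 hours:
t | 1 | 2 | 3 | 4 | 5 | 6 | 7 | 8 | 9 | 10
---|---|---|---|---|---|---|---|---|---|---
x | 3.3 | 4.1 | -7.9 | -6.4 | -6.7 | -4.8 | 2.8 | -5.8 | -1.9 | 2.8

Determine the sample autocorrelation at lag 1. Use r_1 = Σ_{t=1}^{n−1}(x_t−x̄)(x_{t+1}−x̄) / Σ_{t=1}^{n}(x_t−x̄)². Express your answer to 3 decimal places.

Mean x̄ = (3.3 + 4.1 − 7.9 − 6.4 − 6.7 − 4.8 + 2.8 − 5.8 − 1.9 + 2.8)/10 = -2.0500
Numerator Σ_{t=1}^{9}(x_t−x̄)(x_{t+1}−x̄) = 24.0275
Denominator Σ(x_t−x̄)² = 209.9050
r_1 = 24.0275 / 209.9050 = 0.114

0.114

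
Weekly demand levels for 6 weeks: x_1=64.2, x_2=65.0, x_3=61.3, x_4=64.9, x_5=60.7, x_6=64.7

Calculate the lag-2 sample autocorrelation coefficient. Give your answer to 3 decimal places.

Mean x̄ = (64.2 + 65.0 + 61.3 + 64.9 + 60.7 + 64.7)/6 = 63.4667
Deviations from mean: 0.7333, 1.5333, -2.1667, 1.4333, -2.7667, 1.2333
Σ(x_t−x̄)(x_{t+2}−x̄) = (-1.5889) + (2.1978) + (5.9944) + (1.7678) = 8.3711
Denominator Σ(x_t−x̄)² = 18.8133
r_2 = 8.3711 / 18.8133 = 0.445

0.445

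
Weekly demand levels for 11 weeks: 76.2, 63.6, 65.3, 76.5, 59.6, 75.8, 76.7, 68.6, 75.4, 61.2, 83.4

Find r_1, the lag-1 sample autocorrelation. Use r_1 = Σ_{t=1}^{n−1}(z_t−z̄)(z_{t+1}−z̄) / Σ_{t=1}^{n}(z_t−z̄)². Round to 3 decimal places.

-0.504

Mean z̄ = (76.2 + 63.6 + 65.3 + 76.5 + 59.6 + 75.8 + 76.7 + 68.6 + 75.4 + 61.2 + 83.4)/11 = 71.1182
Numerator Σ_{t=1}^{10}(z_t−z̄)(z_{t+1}−z̄) = -304.6776
Denominator Σ(z_t−z̄)² = 604.7964
r_1 = -304.6776 / 604.7964 = -0.504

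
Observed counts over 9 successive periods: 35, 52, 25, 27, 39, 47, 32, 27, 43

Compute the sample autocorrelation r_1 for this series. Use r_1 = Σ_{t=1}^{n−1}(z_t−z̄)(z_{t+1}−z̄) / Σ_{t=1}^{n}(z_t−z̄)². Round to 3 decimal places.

-0.214

Mean z̄ = (35 + 52 + 25 + 27 + 39 + 47 + 32 + 27 + 43)/9 = 36.3333
Numerator Σ_{t=1}^{8}(z_t−z̄)(z_{t+1}−z̄) = -157.1111
Denominator Σ(z_t−z̄)² = 734.0000
r_1 = -157.1111 / 734.0000 = -0.214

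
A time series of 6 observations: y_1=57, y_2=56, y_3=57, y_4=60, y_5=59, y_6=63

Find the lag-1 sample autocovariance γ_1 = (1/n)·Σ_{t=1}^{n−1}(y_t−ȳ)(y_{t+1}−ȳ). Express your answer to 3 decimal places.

1.426

Mean ȳ = (57 + 56 + 57 + 60 + 59 + 63)/6 = 58.6667
Σ_{t=1}^{5}(y_t−ȳ)(y_{t+1}−ȳ) = 8.5556
γ_1 = 8.5556 / 6 = 1.426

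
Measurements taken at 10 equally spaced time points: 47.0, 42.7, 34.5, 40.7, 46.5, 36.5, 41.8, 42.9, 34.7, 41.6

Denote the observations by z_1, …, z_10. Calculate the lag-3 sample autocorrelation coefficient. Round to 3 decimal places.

Mean z̄ = (47.0 + 42.7 + 34.5 + 40.7 + 46.5 + 36.5 + 41.8 + 42.9 + 34.7 + 41.6)/10 = 40.8900
Numerator Σ_{t=1}^{7}(z_t−z̄)(z_{t+3}−z̄) = 75.9687
Denominator Σ(z_t−z̄)² = 175.9090
r_3 = 75.9687 / 175.9090 = 0.432

0.432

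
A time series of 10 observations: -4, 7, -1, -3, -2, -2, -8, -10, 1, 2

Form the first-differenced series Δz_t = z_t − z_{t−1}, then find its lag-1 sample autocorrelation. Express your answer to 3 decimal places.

-0.200

First differences Δz: 11, -8, -2, 1, 0, -6, -2, 11, 1
Mean of differences = 0.6667
Numerator Σ(Δz_t−Δz̄)(Δz_{t+1}−Δz̄) = -69.4444
Denominator Σ(Δz_t−Δz̄)² = 348.0000
r_1(Δz) = -69.4444 / 348.0000 = -0.200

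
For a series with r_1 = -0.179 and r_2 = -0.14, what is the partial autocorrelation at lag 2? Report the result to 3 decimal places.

-0.178

φ_{22} = (r_2 − r_1²) / (1 − r_1²)
r_1² = (-0.179)² = 0.032041
Numerator = -0.14 − 0.0320 = -0.1720; denominator = 1 − 0.0320 = 0.9680
φ_{22} = -0.1720 / 0.9680 = -0.178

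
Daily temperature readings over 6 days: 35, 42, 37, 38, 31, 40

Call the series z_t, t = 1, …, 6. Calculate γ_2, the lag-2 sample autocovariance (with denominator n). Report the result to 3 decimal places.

Mean z̄ = (35 + 42 + 37 + 38 + 31 + 40)/6 = 37.1667
Σ_{t=1}^{4}(z_t−z̄)(z_{t+2}−z̄) = 7.7778
γ_2 = 7.7778 / 6 = 1.296

1.296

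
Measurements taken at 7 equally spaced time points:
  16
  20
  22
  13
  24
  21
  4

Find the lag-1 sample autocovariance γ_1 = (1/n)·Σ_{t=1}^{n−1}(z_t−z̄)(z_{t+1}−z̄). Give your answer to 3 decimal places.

Mean z̄ = (16 + 20 + 22 + 13 + 24 + 21 + 4)/7 = 17.1429
Σ_{t=1}^{6}(z_t−z̄)(z_{t+1}−z̄) = -62.1633
γ_1 = -62.1633 / 7 = -8.880

-8.880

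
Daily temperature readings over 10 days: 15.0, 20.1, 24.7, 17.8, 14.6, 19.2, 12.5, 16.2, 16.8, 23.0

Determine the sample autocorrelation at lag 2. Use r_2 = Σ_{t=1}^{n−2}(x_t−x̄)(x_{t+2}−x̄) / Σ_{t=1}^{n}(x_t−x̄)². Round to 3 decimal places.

Mean x̄ = (15.0 + 20.1 + 24.7 + 17.8 + 14.6 + 19.2 + 12.5 + 16.2 + 16.8 + 23.0)/10 = 17.9900
Numerator Σ_{t=1}^{8}(x_t−x̄)(x_{t+2}−x̄) = -29.4302
Denominator Σ(x_t−x̄)² = 131.2690
r_2 = -29.4302 / 131.2690 = -0.224

-0.224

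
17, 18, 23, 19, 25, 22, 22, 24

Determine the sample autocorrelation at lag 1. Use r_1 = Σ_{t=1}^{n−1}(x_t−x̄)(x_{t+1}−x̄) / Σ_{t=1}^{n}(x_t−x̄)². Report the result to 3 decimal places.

0.020

Mean x̄ = (17 + 18 + 23 + 19 + 25 + 22 + 22 + 24)/8 = 21.2500
Deviations from mean: -4.2500, -3.2500, 1.7500, -2.2500, 3.7500, 0.7500, 0.7500, 2.7500
Σ(x_t−x̄)(x_{t+1}−x̄) = (13.8125) + (-5.6875) + (-3.9375) + (-8.4375) + (2.8125) + (0.5625) + (2.0625) = 1.1875
Denominator Σ(x_t−x̄)² = 59.5000
r_1 = 1.1875 / 59.5000 = 0.020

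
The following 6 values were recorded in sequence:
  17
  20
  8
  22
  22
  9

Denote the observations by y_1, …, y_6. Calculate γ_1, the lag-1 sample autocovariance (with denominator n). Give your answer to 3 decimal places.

-14.130

Mean ȳ = (17 + 20 + 8 + 22 + 22 + 9)/6 = 16.3333
Σ_{t=1}^{5}(y_t−ȳ)(y_{t+1}−ȳ) = -84.7778
γ_1 = -84.7778 / 6 = -14.130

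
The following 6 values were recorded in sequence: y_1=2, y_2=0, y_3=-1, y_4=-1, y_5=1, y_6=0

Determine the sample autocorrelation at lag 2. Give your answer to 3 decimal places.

-0.398

Mean ȳ = (2 + 0 − 1 − 1 + 1 + 0)/6 = 0.1667
Deviations from mean: 1.8333, -0.1667, -1.1667, -1.1667, 0.8333, -0.1667
Σ(y_t−ȳ)(y_{t+2}−ȳ) = (-2.1389) + (0.1944) + (-0.9722) + (0.1944) = -2.7222
Denominator Σ(y_t−ȳ)² = 6.8333
r_2 = -2.7222 / 6.8333 = -0.398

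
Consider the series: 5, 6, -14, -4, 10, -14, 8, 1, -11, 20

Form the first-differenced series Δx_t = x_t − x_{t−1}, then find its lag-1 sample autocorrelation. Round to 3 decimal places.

First differences Δx: 1, -20, 10, 14, -24, 22, -7, -12, 31
Mean of differences = 1.6667
Numerator Σ(Δx_t−Δx̄)(Δx_{t+1}−Δx̄) = -1360.4444
Denominator Σ(Δx_t−Δx̄)² = 2886.0000
r_1(Δx) = -1360.4444 / 2886.0000 = -0.471

-0.471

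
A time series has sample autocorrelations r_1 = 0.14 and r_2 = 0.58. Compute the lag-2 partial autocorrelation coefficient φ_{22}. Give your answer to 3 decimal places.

φ_{22} = (r_2 − r_1²) / (1 − r_1²)
r_1² = (0.14)² = 0.0196
Numerator = 0.58 − 0.0196 = 0.5604; denominator = 1 − 0.0196 = 0.9804
φ_{22} = 0.5604 / 0.9804 = 0.572

0.572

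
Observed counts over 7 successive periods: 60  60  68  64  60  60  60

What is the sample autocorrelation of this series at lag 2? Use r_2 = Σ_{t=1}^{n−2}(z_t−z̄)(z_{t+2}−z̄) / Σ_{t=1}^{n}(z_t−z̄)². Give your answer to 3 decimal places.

-0.445

Mean z̄ = (60 + 60 + 68 + 64 + 60 + 60 + 60)/7 = 61.7143
Deviations from mean: -1.7143, -1.7143, 6.2857, 2.2857, -1.7143, -1.7143, -1.7143
Σ(z_t−z̄)(z_{t+2}−z̄) = (-10.7755) + (-3.9184) + (-10.7755) + (-3.9184) + (2.9388) = -26.4490
Denominator Σ(z_t−z̄)² = 59.4286
r_2 = -26.4490 / 59.4286 = -0.445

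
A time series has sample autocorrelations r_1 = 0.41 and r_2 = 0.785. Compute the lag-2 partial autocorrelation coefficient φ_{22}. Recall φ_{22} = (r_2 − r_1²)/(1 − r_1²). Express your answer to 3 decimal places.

φ_{22} = (r_2 − r_1²) / (1 − r_1²)
r_1² = (0.41)² = 0.1681
Numerator = 0.785 − 0.1681 = 0.6169; denominator = 1 − 0.1681 = 0.8319
φ_{22} = 0.6169 / 0.8319 = 0.742

0.742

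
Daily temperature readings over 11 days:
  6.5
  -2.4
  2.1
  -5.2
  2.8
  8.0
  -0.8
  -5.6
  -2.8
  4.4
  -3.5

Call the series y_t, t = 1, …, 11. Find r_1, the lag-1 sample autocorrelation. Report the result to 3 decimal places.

Mean ȳ = (6.5 − 2.4 + 2.1 − 5.2 + 2.8 + 8.0 − 0.8 − 5.6 − 2.8 + 4.4 − 3.5)/11 = 0.3182
Numerator Σ_{t=1}^{10}(y_t−ȳ)(y_{t+1}−ȳ) = -37.9403
Denominator Σ(y_t−ȳ)² = 221.6364
r_1 = -37.9403 / 221.6364 = -0.171

-0.171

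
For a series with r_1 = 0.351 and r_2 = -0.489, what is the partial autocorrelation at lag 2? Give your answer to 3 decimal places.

-0.698

φ_{22} = (r_2 − r_1²) / (1 − r_1²)
r_1² = (0.351)² = 0.123201
Numerator = -0.489 − 0.1232 = -0.6122; denominator = 1 − 0.1232 = 0.8768
φ_{22} = -0.6122 / 0.8768 = -0.698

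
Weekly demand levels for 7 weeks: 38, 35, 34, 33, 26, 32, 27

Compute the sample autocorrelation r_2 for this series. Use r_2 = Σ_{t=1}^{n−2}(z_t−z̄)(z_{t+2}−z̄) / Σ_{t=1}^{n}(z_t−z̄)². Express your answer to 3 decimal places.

Mean z̄ = (38 + 35 + 34 + 33 + 26 + 32 + 27)/7 = 32.1429
Numerator Σ_{t=1}^{5}(z_t−z̄)(z_{t+2}−z̄) = 33.3878
Denominator Σ(z_t−z̄)² = 110.8571
r_2 = 33.3878 / 110.8571 = 0.301

0.301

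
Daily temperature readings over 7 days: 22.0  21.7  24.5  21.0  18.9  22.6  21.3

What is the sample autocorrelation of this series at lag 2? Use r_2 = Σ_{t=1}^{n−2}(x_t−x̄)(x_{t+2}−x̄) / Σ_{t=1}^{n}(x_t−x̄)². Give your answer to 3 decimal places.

Mean x̄ = (22.0 + 21.7 + 24.5 + 21.0 + 18.9 + 22.6 + 21.3)/7 = 21.7143
Deviations from mean: 0.2857, -0.0143, 2.7857, -0.7143, -2.8143, 0.8857, -0.4143
Σ(x_t−x̄)(x_{t+2}−x̄) = (0.7959) + (0.0102) + (-7.8398) + (-0.6327) + (1.1659) = -6.5004
Denominator Σ(x_t−x̄)² = 17.2286
r_2 = -6.5004 / 17.2286 = -0.377

-0.377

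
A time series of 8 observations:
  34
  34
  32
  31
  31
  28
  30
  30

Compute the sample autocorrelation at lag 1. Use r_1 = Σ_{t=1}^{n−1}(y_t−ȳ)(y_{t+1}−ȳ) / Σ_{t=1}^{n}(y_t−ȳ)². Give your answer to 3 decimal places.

0.540

Mean ȳ = (34 + 34 + 32 + 31 + 31 + 28 + 30 + 30)/8 = 31.2500
Deviations from mean: 2.7500, 2.7500, 0.7500, -0.2500, -0.2500, -3.2500, -1.2500, -1.2500
Σ(y_t−ȳ)(y_{t+1}−ȳ) = (7.5625) + (2.0625) + (-0.1875) + (0.0625) + (0.8125) + (4.0625) + (1.5625) = 15.9375
Denominator Σ(y_t−ȳ)² = 29.5000
r_1 = 15.9375 / 29.5000 = 0.540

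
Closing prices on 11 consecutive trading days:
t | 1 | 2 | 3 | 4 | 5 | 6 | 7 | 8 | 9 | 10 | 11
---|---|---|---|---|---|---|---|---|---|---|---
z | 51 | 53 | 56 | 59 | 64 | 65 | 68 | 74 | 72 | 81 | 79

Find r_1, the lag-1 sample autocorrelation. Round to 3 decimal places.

0.725

Mean z̄ = (51 + 53 + 56 + 59 + 64 + 65 + 68 + 74 + 72 + 81 + 79)/11 = 65.6364
Numerator Σ_{t=1}^{10}(z_t−z̄)(z_{t+1}−z̄) = 757.1405
Denominator Σ(z_t−z̄)² = 1044.5455
r_1 = 757.1405 / 1044.5455 = 0.725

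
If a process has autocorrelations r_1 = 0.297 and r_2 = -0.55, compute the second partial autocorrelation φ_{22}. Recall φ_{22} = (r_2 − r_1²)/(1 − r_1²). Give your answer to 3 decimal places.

-0.700

φ_{22} = (r_2 − r_1²) / (1 − r_1²)
r_1² = (0.297)² = 0.088209
Numerator = -0.55 − 0.0882 = -0.6382; denominator = 1 − 0.0882 = 0.9118
φ_{22} = -0.6382 / 0.9118 = -0.700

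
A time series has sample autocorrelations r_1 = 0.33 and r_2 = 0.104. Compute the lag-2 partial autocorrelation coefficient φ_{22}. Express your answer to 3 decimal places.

φ_{22} = (r_2 − r_1²) / (1 − r_1²)
r_1² = (0.33)² = 0.1089
Numerator = 0.104 − 0.1089 = -0.0049; denominator = 1 − 0.1089 = 0.8911
φ_{22} = -0.0049 / 0.8911 = -0.005

-0.005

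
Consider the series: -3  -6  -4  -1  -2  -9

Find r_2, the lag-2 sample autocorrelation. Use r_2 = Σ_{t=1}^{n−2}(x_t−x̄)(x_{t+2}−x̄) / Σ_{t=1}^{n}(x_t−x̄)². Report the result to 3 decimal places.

-0.480

Mean x̄ = (-3 − 6 − 4 − 1 − 2 − 9)/6 = -4.1667
Σ(x_t−x̄)(x_{t+2}−x̄) = (0.1944) + (-5.8056) + (0.3611) + (-15.3056) = -20.5556
Denominator Σ(x_t−x̄)² = 42.8333
r_2 = -20.5556 / 42.8333 = -0.480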